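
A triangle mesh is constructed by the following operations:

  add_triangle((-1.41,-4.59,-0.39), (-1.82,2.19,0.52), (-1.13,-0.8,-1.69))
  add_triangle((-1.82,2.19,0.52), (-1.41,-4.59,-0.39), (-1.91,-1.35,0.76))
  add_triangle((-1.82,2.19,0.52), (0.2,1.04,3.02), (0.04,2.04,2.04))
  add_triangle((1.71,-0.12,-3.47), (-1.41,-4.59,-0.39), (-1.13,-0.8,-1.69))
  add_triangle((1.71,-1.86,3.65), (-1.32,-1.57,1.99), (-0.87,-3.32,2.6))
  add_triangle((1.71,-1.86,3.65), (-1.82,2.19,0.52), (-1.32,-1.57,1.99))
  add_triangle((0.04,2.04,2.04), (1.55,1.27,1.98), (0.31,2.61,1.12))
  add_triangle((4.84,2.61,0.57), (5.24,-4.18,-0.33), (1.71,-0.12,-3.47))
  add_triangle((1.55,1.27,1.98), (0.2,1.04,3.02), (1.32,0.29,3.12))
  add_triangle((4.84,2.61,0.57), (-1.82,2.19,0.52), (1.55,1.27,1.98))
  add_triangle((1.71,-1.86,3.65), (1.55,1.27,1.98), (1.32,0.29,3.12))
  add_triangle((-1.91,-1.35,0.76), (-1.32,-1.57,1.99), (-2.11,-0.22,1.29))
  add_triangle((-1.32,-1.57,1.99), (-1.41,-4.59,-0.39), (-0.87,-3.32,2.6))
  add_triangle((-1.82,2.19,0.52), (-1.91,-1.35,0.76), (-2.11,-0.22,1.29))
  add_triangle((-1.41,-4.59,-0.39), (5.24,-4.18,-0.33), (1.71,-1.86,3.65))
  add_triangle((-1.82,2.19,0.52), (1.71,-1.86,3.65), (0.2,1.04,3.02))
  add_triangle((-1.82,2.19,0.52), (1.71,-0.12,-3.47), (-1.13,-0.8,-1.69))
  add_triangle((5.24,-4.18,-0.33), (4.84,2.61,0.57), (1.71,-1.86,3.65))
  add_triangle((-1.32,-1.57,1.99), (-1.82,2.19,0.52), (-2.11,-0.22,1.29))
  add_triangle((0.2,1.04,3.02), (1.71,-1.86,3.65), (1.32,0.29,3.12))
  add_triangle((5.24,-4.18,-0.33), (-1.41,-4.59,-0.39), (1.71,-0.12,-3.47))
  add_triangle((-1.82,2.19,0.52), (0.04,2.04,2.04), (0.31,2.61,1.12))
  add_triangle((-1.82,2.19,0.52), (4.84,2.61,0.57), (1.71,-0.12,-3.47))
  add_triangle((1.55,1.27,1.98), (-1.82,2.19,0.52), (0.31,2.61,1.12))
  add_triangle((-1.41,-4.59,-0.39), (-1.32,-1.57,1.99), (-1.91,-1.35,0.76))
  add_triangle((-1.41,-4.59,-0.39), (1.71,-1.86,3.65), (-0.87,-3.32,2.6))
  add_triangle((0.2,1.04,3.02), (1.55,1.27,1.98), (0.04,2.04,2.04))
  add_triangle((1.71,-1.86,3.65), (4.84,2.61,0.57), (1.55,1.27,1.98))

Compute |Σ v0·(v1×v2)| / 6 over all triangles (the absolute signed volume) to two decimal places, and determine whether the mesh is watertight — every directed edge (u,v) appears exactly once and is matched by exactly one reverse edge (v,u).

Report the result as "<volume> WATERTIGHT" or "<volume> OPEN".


132.44 WATERTIGHT

Per-triangle v0·(v1×v2)/6:
  t1: +3.3190
  t2: +1.2860
  t3: +1.1522
  t4: +4.5080
  t5: +2.0274
  t6: +4.0616
  t7: +0.8351
  t8: +19.9518
  t9: +0.8898
  t10: +4.3413
  t11: +0.9082
  t12: +0.6842
  t13: +2.0904
  t14: +0.5811
  t15: +18.9616
  t16: +1.4232
  t17: +3.1362
  t18: +21.6146
  t19: +0.6915
  t20: +1.1670
  t21: +17.3012
  t22: +1.0907
  t23: +8.7752
  t24: -1.0430
  t25: +1.8684
  t26: +4.5934
  t27: +0.9833
  t28: +5.2417
Σ = +132.4411 → |volume| = 132.44

Directed edges: 84 total, each appears once with its reverse present → watertight.


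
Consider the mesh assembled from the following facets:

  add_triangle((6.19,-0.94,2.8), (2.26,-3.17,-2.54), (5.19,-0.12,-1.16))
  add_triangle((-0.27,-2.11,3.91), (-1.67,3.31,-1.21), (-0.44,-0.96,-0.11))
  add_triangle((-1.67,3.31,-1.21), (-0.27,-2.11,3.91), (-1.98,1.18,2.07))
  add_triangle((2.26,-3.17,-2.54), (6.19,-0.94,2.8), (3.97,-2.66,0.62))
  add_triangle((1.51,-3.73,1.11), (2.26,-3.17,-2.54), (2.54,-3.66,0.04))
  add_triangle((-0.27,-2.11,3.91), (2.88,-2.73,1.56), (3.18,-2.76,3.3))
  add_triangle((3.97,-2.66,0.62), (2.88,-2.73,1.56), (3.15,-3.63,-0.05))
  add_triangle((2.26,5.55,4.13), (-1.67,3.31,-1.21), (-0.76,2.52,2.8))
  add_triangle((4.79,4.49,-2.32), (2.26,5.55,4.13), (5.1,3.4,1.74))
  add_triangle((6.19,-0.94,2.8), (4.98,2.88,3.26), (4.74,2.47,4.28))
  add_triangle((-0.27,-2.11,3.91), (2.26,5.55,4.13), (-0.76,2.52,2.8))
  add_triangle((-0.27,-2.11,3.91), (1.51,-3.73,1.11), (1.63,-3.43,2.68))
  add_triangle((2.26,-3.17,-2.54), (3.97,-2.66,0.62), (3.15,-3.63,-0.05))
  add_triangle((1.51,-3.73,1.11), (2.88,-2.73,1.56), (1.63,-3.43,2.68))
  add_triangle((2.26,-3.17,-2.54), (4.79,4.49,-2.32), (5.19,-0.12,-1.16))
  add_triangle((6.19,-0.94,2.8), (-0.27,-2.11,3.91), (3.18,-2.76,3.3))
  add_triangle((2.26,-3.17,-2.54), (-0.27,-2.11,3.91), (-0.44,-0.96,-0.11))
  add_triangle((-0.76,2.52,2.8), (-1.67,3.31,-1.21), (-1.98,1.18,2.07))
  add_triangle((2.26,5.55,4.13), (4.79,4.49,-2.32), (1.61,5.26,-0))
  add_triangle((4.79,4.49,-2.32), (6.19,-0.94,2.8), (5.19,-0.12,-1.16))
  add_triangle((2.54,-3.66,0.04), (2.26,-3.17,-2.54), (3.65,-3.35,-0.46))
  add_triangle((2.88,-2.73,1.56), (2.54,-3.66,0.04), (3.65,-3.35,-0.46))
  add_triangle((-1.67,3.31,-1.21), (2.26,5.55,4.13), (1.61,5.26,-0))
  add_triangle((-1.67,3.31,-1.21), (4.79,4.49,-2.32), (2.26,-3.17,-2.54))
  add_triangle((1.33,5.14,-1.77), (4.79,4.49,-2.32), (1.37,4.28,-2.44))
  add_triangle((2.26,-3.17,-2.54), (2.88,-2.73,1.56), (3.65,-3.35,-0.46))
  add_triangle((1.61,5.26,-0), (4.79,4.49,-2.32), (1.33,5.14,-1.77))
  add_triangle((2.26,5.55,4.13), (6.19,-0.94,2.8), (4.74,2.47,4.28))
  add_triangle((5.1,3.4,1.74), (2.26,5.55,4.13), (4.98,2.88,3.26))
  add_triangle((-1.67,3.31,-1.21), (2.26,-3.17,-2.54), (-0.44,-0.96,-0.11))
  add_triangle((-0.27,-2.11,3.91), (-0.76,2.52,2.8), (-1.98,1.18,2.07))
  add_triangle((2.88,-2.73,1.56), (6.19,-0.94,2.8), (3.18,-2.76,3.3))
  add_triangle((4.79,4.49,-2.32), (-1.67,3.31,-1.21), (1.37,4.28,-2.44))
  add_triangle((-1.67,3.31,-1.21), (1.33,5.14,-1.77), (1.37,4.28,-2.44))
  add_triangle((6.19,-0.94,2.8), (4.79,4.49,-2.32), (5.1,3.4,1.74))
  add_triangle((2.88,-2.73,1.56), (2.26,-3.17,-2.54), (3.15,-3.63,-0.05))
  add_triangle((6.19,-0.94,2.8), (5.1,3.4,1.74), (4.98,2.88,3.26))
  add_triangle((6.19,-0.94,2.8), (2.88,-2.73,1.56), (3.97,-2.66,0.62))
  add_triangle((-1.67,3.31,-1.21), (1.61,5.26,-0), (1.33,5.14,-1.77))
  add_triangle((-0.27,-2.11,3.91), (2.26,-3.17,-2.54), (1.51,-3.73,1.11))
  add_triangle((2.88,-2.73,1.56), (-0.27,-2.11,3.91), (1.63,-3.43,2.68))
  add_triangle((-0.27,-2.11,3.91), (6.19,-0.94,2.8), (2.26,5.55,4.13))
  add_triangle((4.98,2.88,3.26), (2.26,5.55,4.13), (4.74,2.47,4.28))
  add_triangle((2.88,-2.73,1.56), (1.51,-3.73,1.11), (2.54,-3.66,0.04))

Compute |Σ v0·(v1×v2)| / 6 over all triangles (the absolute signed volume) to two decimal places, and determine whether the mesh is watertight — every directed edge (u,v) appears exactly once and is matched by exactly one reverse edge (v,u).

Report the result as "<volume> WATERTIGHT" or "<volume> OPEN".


Per-triangle v0·(v1×v2)/6:
  t1: +12.6849
  t2: +1.9399
  t3: -0.5559
  t4: +4.1311
  t5: +1.6548
  t6: +2.2868
  t7: +1.4032
  t8: +8.6502
  t9: +17.2922
  t10: +4.6976
  t11: +9.5583
  t12: +1.6523
  t13: +2.3147
  t14: +1.7185
  t15: +11.4675
  t16: +5.3413
  t17: +2.7092
  t18: +3.5482
  t19: +13.5084
  t20: +15.7877
  t21: +2.0630
  t22: +1.5354
  t23: +9.1193
  t24: +14.1492
  t25: +2.8289
  t26: -1.4008
  t27: +5.7949
  t28: -2.7590
  t29: +6.6209
  t30: +2.0541
  t31: +3.9775
  t32: +3.7987
  t33: -2.0859
  t34: +2.1069
  t35: +16.2712
  t36: -0.2973
  t37: +6.4651
  t38: +3.3270
  t39: +3.9054
  t40: +0.4416
  t41: +1.6290
  t42: +31.4110
  t43: +4.7421
  t44: +1.6495
Σ = +239.1384 → |volume| = 239.14

Directed edges: 132 total, each appears once with its reverse present → watertight.

239.14 WATERTIGHT


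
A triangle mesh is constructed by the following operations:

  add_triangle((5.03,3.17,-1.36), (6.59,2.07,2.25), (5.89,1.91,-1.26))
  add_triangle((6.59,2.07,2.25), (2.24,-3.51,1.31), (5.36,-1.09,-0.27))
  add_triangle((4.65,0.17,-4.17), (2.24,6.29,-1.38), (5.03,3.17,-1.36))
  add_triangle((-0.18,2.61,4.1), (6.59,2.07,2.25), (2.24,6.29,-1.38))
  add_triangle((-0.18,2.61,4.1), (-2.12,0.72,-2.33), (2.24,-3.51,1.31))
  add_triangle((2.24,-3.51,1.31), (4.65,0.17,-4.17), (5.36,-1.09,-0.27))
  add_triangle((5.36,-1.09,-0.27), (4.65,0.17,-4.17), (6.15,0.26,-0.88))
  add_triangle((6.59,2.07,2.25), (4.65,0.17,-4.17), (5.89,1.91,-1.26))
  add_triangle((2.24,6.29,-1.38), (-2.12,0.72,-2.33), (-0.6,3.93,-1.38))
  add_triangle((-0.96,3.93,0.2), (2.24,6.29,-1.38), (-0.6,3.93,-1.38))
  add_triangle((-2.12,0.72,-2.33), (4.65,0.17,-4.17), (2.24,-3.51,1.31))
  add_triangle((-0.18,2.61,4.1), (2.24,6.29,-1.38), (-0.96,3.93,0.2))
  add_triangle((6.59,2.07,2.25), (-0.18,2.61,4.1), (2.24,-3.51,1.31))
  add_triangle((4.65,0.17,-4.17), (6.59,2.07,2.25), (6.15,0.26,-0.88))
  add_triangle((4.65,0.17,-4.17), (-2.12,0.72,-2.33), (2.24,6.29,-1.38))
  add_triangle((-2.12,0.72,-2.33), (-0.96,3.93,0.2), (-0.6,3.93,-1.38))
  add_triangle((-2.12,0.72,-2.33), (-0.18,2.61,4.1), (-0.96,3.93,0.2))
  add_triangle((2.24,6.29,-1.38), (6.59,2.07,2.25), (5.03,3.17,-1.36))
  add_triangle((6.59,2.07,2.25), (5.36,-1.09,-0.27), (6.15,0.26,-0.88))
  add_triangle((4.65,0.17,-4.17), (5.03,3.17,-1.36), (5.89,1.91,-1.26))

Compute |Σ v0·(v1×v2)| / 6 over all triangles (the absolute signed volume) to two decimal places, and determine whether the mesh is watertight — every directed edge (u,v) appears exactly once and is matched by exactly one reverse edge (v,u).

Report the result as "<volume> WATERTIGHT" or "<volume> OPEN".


Per-triangle v0·(v1×v2)/6:
  t1: +5.5100
  t2: +11.3798
  t3: +13.7041
  t4: +31.8151
  t5: +3.1375
  t6: +9.3214
  t7: +4.7431
  t8: +5.0154
  t9: +3.2631
  t10: +3.5074
  t11: +9.7271
  t12: +10.3227
  t13: +20.8558
  t14: +6.3481
  t15: +20.7459
  t16: +2.5700
  t17: +4.3425
  t18: +15.1363
  t19: +5.2215
  t20: +5.1697
Σ = +191.8367 → |volume| = 191.84

Directed edges: 60 total, each appears once with its reverse present → watertight.

191.84 WATERTIGHT


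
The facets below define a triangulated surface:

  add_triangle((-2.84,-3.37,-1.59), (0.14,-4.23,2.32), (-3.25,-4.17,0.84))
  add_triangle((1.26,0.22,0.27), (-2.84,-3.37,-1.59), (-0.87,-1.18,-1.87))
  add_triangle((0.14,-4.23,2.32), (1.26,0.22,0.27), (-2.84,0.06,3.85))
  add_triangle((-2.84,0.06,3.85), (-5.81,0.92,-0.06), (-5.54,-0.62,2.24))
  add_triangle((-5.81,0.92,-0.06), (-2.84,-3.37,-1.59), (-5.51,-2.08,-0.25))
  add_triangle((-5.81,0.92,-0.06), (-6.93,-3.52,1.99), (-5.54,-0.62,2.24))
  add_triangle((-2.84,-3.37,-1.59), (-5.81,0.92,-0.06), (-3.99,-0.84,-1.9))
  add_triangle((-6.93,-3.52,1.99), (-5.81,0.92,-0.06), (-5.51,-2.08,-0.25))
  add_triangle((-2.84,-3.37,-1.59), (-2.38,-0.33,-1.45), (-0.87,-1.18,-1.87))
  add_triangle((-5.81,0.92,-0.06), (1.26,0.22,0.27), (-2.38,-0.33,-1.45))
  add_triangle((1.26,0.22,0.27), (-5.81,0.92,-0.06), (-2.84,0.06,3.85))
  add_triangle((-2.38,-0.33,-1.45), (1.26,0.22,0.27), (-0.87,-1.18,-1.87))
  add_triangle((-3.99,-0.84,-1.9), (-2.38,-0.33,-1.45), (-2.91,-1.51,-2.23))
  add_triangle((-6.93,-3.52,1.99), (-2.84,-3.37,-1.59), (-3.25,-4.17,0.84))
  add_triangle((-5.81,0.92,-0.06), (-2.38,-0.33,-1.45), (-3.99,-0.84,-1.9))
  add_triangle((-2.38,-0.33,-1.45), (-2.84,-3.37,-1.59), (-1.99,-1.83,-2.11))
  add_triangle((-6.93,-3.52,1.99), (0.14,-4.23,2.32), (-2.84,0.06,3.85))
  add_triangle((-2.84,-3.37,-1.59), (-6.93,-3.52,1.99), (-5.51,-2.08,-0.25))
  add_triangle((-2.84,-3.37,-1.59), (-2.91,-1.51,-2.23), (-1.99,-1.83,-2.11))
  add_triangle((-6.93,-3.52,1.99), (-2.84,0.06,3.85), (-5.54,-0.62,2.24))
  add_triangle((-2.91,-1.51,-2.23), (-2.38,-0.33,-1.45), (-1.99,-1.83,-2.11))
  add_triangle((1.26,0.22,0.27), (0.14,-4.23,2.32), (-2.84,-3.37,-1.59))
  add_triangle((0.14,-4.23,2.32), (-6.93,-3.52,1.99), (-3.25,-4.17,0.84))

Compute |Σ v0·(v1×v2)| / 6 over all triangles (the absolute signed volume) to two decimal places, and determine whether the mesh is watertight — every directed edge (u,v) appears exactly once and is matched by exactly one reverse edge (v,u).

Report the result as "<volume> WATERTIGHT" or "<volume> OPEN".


90.37 OPEN

Per-triangle v0·(v1×v2)/6:
  t1: +5.2014
  t2: +0.8043
  t3: +4.2508
  t4: +4.7575
  t5: +3.7477
  t6: +7.2822
  t7: +4.6509
  t8: +6.7574
  t9: +1.6408
  t10: +0.4031
  t11: +1.6729
  t12: +0.2332
  t13: +0.2850
  t14: +6.7917
  t15: +0.7592
  t16: -1.1461
  t17: +19.1706
  t18: +6.0759
  t19: +0.7648
  t20: +6.5629
  t21: +0.1122
  t22: +2.2590
  t23: +7.3307
Σ = +90.3682 → |volume| = 90.37

Directed edges: 69 total; 3 unmatched, e.g. (-3.99,-0.84,-1.9)→(-2.84,-3.37,-1.59) → open.


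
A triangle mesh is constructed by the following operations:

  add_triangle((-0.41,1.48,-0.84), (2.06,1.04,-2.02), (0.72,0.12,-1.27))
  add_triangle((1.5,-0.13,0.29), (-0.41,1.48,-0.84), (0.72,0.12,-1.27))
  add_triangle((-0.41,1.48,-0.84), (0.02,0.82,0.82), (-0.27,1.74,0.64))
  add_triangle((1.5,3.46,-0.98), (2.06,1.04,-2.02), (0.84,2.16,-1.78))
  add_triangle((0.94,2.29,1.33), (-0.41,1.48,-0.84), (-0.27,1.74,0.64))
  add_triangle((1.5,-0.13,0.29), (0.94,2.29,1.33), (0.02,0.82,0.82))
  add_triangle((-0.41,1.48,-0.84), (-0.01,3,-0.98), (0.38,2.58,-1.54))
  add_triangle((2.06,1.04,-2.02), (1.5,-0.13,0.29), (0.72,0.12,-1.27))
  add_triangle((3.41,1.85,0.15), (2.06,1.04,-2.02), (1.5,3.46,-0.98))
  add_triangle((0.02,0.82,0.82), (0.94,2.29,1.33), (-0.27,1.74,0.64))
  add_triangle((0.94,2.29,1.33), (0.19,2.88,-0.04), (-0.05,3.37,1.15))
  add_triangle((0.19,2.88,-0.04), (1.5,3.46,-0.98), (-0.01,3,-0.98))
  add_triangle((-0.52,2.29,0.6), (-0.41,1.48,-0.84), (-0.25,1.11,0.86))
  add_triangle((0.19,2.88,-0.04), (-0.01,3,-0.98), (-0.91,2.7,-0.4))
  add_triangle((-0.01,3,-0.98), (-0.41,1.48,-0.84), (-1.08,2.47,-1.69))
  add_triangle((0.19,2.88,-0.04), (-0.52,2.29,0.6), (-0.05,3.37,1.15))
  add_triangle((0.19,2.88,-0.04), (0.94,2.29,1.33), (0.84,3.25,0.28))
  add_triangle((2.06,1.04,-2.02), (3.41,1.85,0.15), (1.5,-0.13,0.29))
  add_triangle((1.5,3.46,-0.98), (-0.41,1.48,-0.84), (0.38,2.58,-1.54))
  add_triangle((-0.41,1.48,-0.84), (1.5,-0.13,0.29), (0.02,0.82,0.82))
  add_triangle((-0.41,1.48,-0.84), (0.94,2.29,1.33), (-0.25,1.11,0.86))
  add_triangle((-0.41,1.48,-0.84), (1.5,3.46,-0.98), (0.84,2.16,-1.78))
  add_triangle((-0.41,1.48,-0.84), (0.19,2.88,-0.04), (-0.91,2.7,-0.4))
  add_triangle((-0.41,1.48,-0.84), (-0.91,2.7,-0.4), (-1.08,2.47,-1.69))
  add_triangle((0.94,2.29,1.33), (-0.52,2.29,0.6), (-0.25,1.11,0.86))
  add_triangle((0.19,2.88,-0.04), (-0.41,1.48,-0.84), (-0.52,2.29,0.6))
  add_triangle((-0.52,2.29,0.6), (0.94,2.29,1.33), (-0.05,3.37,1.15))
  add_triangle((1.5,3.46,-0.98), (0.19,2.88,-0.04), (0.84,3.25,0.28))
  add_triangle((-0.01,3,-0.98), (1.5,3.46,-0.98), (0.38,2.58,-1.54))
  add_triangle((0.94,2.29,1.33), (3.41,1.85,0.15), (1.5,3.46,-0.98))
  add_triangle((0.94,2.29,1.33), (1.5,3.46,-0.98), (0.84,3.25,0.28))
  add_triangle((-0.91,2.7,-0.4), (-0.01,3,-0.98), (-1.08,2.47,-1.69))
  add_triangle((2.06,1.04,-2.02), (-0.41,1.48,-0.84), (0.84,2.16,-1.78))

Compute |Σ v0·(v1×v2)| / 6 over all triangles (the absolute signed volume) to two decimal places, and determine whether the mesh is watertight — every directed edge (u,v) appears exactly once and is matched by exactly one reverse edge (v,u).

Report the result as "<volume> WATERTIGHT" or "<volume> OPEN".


14.47 OPEN

Per-triangle v0·(v1×v2)/6:
  t1: +0.4305
  t2: -0.4742
  t3: -0.0320
  t4: +1.1800
  t5: +0.4945
  t6: +0.2480
  t7: +0.2105
  t8: +0.3190
  t9: +3.2204
  t10: +0.1739
  t11: +0.6312
  t12: +0.6658
  t13: +0.0151
  t14: +0.4539
  t15: +0.0122
  t16: +0.3029
  t17: +0.2858
  t18: +1.1420
  t19: -0.3115
  t20: -0.4510
  t21: -0.5413
  t22: +0.6850
  t23: -0.3397
  t24: -0.1221
  t25: +0.3166
  t26: +0.4179
  t27: +0.0505
  t28: +0.4783
  t29: +0.5561
  t30: +2.9962
  t31: +0.6126
  t32: +0.6561
  t33: +0.1864
Σ = +14.4696 → |volume| = 14.47

Directed edges: 99 total; 3 unmatched, e.g. (1.5,-0.13,0.29)→(0.94,2.29,1.33) → open.


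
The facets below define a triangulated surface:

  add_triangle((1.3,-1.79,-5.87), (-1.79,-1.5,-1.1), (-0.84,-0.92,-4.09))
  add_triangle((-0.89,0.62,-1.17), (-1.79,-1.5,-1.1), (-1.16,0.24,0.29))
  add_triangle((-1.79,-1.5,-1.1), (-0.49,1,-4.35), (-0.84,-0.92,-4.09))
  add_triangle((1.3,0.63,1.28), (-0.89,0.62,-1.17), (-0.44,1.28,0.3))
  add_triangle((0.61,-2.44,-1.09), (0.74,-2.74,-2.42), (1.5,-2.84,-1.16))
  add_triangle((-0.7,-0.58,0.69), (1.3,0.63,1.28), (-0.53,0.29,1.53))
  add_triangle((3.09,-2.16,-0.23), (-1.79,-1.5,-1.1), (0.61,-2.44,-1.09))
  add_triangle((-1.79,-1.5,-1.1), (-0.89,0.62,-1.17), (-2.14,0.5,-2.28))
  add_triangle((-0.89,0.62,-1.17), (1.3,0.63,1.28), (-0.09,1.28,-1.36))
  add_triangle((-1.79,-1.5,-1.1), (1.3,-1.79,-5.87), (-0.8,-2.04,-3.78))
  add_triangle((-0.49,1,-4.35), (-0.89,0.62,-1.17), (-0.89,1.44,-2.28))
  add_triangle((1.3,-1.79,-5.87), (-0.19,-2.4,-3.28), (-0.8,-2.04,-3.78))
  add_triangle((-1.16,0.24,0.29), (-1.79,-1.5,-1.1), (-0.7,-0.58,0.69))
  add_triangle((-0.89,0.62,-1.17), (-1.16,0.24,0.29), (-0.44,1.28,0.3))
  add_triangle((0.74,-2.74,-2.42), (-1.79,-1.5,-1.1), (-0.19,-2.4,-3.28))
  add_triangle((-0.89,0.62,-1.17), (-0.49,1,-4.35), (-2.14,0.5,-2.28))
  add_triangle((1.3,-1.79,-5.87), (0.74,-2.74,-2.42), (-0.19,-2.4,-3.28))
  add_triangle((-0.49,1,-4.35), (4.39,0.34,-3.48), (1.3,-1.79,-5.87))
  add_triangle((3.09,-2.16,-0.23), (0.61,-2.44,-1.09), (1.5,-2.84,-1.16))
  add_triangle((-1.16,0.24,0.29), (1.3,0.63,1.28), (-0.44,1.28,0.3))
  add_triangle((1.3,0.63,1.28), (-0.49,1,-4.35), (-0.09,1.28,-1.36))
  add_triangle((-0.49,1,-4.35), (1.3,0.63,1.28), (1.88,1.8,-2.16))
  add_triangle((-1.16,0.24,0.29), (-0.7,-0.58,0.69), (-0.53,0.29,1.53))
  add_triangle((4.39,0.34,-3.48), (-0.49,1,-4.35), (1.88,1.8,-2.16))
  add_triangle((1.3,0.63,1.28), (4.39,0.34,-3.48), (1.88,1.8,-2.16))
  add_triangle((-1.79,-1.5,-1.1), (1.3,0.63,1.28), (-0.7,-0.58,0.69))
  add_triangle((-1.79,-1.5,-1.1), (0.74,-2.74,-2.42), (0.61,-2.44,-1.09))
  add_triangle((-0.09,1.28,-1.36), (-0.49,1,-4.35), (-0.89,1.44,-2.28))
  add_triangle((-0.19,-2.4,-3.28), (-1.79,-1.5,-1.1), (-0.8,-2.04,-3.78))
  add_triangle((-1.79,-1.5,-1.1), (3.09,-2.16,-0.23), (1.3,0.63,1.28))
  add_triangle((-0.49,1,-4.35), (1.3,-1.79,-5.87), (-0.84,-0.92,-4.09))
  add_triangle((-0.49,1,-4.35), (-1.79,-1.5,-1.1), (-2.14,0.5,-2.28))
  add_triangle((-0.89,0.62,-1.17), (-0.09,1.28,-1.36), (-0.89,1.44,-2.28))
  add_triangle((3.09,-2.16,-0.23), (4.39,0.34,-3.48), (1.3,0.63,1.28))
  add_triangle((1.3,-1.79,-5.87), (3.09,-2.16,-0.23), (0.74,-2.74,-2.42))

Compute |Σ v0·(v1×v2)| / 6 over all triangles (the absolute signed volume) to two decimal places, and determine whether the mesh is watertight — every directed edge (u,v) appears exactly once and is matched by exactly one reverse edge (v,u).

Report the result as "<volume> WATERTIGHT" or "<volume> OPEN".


52.82 OPEN

Per-triangle v0·(v1×v2)/6:
  t1: +2.6400
  t2: +0.6339
  t3: +1.7650
  t4: +0.2620
  t5: +0.3867
  t6: +0.2705
  t7: +0.2012
  t8: -0.0331
  t9: +0.2054
  t10: -0.0999
  t11: +0.3423
  t12: +1.4465
  t13: +0.4031
  t14: +0.3361
  t15: +1.2492
  t16: +0.4925
  t17: +2.0744
  t18: +10.2302
  t19: +0.1234
  t20: +0.3359
  t21: +0.7683
  t22: +0.3305
  t23: +0.2138
  t24: +5.2271
  t25: +3.0562
  t26: +0.1545
  t27: +1.0626
  t28: +0.4860
  t29: +0.9058
  t30: +0.9735
  t31: +3.5083
  t32: +2.3640
  t33: +0.0494
  t34: +4.9157
  t35: +5.5353
Σ = +52.8162 → |volume| = 52.82

Directed edges: 105 total; 9 unmatched, e.g. (0.74,-2.74,-2.42)→(1.5,-2.84,-1.16) → open.


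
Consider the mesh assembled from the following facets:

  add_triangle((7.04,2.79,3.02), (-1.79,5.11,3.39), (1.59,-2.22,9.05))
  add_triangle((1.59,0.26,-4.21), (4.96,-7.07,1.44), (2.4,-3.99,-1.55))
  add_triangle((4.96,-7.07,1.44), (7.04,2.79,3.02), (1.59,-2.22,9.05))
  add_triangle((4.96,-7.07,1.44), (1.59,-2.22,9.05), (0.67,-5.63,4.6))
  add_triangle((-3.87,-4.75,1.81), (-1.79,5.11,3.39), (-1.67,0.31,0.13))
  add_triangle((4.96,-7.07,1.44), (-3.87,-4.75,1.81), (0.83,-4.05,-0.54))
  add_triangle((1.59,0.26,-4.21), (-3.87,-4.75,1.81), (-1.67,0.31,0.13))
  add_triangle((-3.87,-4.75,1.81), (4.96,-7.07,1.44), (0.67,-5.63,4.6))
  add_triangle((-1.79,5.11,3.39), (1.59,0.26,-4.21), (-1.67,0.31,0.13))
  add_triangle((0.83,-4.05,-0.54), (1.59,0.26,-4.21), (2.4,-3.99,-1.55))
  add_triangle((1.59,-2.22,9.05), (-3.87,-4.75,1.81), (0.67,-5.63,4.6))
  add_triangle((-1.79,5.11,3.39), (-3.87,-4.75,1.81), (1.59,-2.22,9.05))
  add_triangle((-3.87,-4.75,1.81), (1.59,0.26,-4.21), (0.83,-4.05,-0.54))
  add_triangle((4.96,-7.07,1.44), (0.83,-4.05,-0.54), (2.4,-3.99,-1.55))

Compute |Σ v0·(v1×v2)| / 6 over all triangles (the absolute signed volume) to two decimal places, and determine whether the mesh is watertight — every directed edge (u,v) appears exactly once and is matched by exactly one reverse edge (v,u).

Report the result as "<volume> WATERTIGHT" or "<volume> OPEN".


Per-triangle v0·(v1×v2)/6:
  t1: +71.0414
  t2: +6.8899
  t3: +91.0155
  t4: +33.3601
  t5: +6.9539
  t6: +13.5804
  t7: +5.9862
  t8: +26.0514
  t9: +5.9361
  t10: +3.4043
  t11: +27.5387
  t12: +53.0265
  t13: +11.1670
  t14: +4.9575
Σ = +360.9091 → |volume| = 360.91

Directed edges: 42 total; 4 unmatched, e.g. (7.04,2.79,3.02)→(-1.79,5.11,3.39) → open.

360.91 OPEN


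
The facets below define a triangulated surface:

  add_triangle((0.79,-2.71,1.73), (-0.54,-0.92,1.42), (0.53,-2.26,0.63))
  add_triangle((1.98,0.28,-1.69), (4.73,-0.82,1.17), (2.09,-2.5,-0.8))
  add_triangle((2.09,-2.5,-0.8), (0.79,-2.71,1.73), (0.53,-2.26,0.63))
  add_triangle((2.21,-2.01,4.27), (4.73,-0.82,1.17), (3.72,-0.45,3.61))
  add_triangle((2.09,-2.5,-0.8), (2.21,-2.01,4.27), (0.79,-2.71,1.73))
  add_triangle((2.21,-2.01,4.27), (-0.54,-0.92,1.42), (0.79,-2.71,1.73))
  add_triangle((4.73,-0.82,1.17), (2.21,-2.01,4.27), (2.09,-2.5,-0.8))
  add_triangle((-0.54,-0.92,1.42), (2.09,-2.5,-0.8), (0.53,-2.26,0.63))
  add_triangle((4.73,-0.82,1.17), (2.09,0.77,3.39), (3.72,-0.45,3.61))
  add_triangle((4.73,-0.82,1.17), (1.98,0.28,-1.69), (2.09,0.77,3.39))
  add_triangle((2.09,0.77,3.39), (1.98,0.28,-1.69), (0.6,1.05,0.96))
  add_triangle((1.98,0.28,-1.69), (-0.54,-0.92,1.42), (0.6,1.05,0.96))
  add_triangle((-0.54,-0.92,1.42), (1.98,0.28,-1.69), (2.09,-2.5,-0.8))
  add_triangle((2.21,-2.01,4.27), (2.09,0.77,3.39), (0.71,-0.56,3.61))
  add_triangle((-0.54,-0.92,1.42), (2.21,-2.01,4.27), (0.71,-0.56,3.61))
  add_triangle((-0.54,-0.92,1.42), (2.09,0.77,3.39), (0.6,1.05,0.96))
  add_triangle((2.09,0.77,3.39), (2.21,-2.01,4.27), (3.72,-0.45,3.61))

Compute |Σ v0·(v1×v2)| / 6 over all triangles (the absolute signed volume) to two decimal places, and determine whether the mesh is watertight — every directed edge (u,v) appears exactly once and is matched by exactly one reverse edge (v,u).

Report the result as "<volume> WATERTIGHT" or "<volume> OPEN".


34.70 OPEN

Per-triangle v0·(v1×v2)/6:
  t1: +0.3451
  t2: +4.3204
  t3: +0.6391
  t4: +4.0218
  t5: +3.5939
  t6: +1.7011
  t7: +7.9636
  t8: -0.2329
  t9: +1.9596
  t10: +3.3574
  t11: +1.4174
  t12: -0.7153
  t13: -0.6109
  t14: +2.2223
  t15: +1.2411
  t16: +0.6596
  t17: +2.8191
Σ = +34.7026 → |volume| = 34.70

Directed edges: 51 total; 3 unmatched, e.g. (2.09,0.77,3.39)→(0.71,-0.56,3.61) → open.


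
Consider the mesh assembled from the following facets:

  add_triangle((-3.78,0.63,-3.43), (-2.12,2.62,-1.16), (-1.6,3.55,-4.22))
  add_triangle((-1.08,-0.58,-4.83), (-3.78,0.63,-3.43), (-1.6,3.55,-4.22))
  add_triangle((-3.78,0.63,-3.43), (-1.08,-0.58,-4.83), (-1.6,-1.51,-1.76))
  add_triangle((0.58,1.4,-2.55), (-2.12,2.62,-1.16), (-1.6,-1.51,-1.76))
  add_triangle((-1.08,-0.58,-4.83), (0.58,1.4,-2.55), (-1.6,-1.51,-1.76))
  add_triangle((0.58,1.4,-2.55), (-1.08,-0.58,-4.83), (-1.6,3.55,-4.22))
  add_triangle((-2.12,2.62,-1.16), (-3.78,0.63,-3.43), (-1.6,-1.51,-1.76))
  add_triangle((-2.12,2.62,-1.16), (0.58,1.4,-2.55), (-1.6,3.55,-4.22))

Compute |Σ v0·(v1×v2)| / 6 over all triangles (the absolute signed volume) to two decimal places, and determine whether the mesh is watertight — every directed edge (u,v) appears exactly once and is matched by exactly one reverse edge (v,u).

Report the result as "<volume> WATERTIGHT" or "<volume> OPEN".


Per-triangle v0·(v1×v2)/6:
  t1: +5.5326
  t2: +9.2891
  t3: +4.1618
  t4: -4.1947
  t5: -0.4546
  t6: +4.6577
  t7: +0.4148
  t8: +0.9082
Σ = +20.3148 → |volume| = 20.31

Directed edges: 24 total, each appears once with its reverse present → watertight.

20.31 WATERTIGHT


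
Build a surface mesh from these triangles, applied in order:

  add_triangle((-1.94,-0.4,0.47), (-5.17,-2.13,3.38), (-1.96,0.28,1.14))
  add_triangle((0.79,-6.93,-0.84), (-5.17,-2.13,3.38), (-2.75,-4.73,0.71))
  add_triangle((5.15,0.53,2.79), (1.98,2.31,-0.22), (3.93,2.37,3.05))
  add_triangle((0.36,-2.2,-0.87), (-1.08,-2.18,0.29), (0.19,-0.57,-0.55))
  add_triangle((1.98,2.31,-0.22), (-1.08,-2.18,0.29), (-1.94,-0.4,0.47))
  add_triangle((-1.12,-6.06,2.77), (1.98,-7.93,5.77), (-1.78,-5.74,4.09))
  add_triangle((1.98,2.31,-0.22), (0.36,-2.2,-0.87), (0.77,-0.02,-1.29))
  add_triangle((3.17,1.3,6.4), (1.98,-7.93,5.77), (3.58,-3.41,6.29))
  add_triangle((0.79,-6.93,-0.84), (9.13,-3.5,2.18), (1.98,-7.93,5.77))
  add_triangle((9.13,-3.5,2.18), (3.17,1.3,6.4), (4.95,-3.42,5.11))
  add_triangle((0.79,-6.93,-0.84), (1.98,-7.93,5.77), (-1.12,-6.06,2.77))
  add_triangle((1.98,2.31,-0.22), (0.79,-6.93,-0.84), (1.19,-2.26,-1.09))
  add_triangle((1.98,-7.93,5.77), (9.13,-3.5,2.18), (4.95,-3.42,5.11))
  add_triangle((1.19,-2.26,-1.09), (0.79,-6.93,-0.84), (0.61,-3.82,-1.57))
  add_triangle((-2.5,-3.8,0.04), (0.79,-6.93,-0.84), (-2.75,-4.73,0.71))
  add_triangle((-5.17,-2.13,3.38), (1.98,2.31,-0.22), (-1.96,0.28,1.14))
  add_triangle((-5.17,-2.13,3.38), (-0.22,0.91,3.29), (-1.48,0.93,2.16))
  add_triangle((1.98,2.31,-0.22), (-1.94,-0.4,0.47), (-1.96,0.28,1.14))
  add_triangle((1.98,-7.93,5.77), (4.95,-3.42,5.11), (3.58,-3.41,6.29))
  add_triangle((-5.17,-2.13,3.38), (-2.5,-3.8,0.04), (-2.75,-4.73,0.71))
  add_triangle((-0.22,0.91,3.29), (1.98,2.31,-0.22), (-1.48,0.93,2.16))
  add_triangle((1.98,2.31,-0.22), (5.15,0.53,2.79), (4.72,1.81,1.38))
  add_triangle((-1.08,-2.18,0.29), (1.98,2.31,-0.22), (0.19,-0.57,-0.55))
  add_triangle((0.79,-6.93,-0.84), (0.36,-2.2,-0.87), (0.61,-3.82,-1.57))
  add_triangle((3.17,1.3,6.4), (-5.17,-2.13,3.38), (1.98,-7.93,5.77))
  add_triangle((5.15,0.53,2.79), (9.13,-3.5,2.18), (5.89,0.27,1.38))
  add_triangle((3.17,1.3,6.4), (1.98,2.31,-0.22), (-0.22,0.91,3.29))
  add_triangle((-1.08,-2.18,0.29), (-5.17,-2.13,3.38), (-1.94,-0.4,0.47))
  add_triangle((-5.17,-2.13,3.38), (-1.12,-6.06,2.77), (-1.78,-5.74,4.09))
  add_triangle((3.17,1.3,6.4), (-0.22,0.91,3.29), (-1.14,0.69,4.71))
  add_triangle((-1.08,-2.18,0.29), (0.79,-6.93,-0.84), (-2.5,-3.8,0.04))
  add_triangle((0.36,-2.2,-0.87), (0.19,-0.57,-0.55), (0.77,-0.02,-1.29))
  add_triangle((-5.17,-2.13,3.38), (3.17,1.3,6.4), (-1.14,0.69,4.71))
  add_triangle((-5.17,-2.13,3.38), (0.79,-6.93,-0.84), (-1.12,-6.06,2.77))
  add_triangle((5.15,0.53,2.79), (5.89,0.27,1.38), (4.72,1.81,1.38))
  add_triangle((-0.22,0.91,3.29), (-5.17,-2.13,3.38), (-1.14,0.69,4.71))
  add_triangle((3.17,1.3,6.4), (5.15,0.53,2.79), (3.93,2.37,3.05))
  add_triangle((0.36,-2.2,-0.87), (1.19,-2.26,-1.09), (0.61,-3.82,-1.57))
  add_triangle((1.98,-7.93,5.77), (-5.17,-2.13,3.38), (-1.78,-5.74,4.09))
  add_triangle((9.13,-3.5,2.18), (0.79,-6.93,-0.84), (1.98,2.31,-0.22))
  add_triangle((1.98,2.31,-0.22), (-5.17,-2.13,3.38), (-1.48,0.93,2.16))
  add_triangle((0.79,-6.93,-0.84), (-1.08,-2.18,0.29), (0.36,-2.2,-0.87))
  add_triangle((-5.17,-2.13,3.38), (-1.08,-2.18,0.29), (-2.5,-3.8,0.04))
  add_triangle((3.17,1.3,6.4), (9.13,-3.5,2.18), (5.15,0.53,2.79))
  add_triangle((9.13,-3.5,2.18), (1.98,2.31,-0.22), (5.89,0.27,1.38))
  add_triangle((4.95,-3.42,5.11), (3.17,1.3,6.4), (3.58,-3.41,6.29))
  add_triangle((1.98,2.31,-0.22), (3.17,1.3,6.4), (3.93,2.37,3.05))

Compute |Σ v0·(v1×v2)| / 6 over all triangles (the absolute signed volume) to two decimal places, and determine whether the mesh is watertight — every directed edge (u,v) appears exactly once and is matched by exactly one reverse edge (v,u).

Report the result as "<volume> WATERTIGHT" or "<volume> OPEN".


Per-triangle v0·(v1×v2)/6:
  t1: +0.6994
  t2: +5.7984
  t3: +3.8458
  t4: +0.1301
  t5: -0.1818
  t6: +6.6609
  t7: +0.7898
  t8: +8.8995
  t9: +64.6432
  t10: +28.1068
  t11: +18.4337
  t12: +1.5760
  t13: +30.5908
  t14: +1.0276
  t15: +2.4459
  t16: +1.1889
  t17: +3.1461
  t18: +0.3516
  t19: +11.1656
  t20: +2.3453
  t21: +2.0946
  t22: +0.6586
  t23: -0.2050
  t24: -0.0180
  t25: +63.8111
  t26: +6.1026
  t27: +5.1841
  t28: +1.3367
  t29: +5.3256
  t30: +1.4216
  t31: -1.1095
  t32: +0.0458
  t33: +8.4867
  t34: +14.3005
  t35: +2.3980
  t36: +0.2746
  t37: +7.1304
  t38: -0.0189
  t39: +8.4243
  t40: +11.7899
  t41: +0.1097
  t42: +0.8559
  t43: -1.3906
  t44: +15.5320
  t45: +2.5417
  t46: +9.8865
  t47: +2.1760
Σ = +358.8084 → |volume| = 358.81

Directed edges: 141 total; 9 unmatched, e.g. (1.98,2.31,-0.22)→(0.36,-2.2,-0.87) → open.

358.81 OPEN


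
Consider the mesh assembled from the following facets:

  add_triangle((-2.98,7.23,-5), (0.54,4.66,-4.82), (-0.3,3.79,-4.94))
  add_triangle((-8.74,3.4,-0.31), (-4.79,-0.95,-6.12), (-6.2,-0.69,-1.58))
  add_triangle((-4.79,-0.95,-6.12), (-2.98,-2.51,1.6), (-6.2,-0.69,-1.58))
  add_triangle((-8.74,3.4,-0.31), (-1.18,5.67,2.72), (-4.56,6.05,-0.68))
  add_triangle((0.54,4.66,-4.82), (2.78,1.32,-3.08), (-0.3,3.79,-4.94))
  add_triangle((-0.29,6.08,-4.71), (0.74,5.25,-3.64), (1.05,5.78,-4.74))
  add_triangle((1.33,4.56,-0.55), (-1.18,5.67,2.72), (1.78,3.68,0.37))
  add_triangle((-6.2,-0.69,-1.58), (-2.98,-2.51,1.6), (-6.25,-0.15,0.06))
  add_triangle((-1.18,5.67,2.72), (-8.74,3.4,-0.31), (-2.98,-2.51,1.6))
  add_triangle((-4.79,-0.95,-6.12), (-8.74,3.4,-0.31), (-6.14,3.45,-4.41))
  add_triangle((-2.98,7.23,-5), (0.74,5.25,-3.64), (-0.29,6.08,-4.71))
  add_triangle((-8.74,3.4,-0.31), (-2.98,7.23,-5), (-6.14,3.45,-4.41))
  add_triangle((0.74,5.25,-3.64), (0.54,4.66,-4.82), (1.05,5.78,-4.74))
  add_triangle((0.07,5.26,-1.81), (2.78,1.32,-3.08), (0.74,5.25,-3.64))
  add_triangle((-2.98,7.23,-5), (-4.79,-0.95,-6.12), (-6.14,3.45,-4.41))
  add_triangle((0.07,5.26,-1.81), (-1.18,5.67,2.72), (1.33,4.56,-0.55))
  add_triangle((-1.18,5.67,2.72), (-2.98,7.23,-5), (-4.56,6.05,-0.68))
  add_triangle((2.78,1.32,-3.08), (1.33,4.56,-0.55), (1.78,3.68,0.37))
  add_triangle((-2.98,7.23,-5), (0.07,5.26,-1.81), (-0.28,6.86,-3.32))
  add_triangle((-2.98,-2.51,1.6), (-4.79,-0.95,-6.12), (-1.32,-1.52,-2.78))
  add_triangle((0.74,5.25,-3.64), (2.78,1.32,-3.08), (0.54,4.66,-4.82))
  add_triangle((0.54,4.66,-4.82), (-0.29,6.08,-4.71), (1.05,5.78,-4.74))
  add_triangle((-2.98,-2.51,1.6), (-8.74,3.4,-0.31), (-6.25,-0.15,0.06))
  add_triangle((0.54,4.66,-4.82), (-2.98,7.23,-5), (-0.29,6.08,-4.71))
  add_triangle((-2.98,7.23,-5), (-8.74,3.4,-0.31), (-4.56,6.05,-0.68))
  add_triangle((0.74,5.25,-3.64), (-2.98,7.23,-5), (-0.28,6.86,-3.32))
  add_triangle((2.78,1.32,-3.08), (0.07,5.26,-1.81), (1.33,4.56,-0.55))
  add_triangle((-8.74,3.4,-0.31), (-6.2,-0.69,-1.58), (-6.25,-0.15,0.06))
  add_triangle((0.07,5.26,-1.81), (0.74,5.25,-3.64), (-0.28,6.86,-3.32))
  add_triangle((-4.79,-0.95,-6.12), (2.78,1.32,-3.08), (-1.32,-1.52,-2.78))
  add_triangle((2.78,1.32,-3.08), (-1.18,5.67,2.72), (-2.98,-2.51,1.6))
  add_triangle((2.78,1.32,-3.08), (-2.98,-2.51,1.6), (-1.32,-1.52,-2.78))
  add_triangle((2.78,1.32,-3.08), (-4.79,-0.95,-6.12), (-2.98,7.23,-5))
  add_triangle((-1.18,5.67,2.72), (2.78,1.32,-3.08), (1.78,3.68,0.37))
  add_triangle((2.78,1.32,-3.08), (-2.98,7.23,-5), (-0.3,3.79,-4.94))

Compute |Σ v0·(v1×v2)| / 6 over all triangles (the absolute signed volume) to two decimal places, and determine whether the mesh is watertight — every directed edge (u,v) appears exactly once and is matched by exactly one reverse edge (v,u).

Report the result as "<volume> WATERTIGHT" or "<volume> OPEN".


316.01 OPEN

Per-triangle v0·(v1×v2)/6:
  t1: +4.4468
  t2: +21.3113
  t3: +12.0447
  t4: +21.1371
  t5: +3.0653
  t6: +0.8370
  t7: +3.5809
  t8: +5.0504
  t9: +27.7092
  t10: +26.3803
  t11: +1.7433
  t12: +29.5045
  t13: -0.4021
  t14: +2.8975
  t15: +25.8904
  t16: +6.3195
  t17: +21.4215
  t18: +3.0500
  t19: +1.7697
  t20: +7.1068
  t21: +3.8280
  t22: +1.4228
  t23: +4.9081
  t24: +2.7670
  t25: +25.9028
  t26: +5.0118
  t27: +5.3899
  t28: +6.3869
  t29: +1.1604
  t30: +7.3325
  t31: -4.1952
  t32: +1.4482
  t33: +40.6763
  t34: -4.9054
  t35: -5.9927
Σ = +316.0057 → |volume| = 316.01

Directed edges: 105 total; 3 unmatched, e.g. (0.07,5.26,-1.81)→(-1.18,5.67,2.72) → open.


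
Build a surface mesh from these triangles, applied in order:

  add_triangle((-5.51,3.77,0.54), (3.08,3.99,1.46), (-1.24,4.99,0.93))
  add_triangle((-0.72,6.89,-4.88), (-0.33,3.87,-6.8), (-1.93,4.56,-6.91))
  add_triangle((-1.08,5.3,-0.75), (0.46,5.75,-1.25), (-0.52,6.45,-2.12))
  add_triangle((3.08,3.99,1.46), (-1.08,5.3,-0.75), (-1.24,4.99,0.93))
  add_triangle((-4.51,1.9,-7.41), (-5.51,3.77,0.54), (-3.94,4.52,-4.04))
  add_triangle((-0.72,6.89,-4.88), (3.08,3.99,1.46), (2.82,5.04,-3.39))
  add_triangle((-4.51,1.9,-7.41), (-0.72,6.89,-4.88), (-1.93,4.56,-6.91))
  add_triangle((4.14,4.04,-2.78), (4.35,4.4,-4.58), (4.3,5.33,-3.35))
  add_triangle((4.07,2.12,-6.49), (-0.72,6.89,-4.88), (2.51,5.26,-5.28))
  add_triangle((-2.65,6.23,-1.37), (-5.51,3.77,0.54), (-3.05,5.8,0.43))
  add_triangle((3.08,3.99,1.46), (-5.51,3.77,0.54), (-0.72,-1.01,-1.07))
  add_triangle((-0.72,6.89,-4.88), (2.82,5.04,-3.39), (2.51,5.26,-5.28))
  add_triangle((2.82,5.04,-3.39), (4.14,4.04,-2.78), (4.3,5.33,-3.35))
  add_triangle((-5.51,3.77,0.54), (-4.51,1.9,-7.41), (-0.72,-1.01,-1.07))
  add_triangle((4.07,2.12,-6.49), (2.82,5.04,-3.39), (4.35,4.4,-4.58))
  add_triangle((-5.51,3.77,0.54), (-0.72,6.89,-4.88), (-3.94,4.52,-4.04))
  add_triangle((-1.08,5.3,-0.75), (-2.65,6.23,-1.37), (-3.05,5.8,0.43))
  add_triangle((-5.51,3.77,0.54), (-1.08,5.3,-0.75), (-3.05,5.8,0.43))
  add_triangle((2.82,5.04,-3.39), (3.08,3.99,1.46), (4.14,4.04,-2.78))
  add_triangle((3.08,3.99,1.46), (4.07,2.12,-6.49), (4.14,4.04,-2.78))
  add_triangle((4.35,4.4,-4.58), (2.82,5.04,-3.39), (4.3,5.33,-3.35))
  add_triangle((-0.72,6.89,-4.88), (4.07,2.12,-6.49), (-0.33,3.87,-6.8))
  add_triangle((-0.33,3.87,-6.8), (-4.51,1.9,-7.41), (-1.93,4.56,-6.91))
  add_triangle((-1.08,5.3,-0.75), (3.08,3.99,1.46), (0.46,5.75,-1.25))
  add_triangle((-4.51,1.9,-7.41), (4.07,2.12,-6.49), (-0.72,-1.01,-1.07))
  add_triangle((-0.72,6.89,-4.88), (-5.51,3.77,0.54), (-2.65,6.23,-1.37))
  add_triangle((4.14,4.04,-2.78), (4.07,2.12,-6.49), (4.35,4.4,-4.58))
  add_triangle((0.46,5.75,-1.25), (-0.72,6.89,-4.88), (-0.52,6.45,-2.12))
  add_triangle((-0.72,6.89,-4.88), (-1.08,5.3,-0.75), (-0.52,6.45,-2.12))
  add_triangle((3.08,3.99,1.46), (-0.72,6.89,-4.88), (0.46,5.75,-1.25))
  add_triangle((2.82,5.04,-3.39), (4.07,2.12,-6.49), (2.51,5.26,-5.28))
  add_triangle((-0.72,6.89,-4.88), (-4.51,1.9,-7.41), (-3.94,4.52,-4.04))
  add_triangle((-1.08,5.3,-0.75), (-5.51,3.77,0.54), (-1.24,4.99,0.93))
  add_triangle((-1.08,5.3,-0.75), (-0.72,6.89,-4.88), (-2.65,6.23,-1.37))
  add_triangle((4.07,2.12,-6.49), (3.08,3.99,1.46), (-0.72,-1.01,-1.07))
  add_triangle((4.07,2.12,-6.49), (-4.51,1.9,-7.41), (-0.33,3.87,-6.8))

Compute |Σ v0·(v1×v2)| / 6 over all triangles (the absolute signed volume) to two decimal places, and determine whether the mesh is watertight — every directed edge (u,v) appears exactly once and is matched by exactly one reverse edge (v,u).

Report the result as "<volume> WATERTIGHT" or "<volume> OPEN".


Per-triangle v0·(v1×v2)/6:
  t1: +2.1739
  t2: +7.0893
  t3: +1.4339
  t4: +6.0256
  t5: +17.9738
  t6: +15.7500
  t7: +8.0992
  t8: +1.2484
  t9: +9.8664
  t10: +6.0889
  t11: -3.9553
  t12: +6.6054
  t13: -0.4404
  t14: +9.5931
  t15: +4.1061
  t16: +17.7098
  t17: +2.3311
  t18: -3.4674
  t19: +6.5867
  t20: +1.9560
  t21: +2.1665
  t22: +19.5769
  t23: +7.1389
  t24: +4.4186
  t25: +12.6826
  t26: +10.5057
  t27: +2.5216
  t28: +2.4835
  t29: +2.0106
  t30: +6.1131
  t31: +6.0622
  t32: +19.9962
  t33: +6.6414
  t34: +5.0570
  t35: -0.8453
  t36: +18.9172
Σ = +242.2212 → |volume| = 242.22

Directed edges: 108 total, each appears once with its reverse present → watertight.

242.22 WATERTIGHT


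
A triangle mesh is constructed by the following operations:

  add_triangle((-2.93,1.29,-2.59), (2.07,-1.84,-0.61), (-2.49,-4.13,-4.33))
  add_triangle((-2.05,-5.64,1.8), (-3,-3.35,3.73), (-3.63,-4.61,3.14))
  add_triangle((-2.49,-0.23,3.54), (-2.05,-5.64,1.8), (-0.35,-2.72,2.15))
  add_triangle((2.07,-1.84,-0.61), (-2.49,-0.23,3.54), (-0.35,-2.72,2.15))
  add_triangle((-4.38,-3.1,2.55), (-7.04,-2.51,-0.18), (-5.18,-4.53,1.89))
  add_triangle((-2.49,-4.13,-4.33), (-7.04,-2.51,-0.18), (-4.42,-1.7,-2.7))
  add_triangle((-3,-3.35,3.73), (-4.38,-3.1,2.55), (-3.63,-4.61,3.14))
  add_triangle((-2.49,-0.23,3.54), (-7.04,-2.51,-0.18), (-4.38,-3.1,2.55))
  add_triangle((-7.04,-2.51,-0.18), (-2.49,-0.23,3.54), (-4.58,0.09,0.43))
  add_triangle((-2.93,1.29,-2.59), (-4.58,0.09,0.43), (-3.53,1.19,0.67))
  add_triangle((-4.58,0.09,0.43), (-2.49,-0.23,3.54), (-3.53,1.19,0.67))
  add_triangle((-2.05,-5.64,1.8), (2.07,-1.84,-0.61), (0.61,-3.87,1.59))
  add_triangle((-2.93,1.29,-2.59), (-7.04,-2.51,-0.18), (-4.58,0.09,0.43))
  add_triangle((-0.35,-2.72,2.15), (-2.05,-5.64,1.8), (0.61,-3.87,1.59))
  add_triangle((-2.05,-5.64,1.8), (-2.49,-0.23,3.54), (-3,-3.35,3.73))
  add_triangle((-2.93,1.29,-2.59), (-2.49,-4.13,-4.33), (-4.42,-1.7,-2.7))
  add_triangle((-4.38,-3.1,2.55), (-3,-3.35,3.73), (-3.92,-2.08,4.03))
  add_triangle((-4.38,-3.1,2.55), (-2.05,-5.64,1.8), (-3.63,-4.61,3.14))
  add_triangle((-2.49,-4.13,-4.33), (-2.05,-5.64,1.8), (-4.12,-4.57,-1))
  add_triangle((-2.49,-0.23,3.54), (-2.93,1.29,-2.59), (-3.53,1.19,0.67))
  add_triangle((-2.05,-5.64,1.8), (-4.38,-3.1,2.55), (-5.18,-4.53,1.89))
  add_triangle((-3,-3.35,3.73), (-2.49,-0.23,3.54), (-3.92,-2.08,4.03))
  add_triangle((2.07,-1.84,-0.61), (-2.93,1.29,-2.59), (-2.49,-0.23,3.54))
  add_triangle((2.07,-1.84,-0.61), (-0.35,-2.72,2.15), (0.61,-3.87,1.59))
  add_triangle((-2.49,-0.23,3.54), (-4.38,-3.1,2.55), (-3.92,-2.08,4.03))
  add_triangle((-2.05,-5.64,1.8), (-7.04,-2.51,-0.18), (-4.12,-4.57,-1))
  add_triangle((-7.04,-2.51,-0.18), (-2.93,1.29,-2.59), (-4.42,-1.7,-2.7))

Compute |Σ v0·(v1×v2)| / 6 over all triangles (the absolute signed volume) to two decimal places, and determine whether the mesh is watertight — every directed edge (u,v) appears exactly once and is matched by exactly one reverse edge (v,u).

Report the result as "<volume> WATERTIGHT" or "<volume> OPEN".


105.38 OPEN

Per-triangle v0·(v1×v2)/6:
  t1: +5.2613
  t2: +2.0925
  t3: +4.9808
  t4: +1.2092
  t5: +4.7300
  t6: +9.2201
  t7: +2.0355
  t8: +8.5592
  t9: +6.8628
  t10: +2.7694
  t11: +2.9003
  t12: +3.1832
  t13: +6.5831
  t14: +2.2170
  t15: -0.2109
  t16: +6.8712
  t17: +2.5706
  t18: +2.2359
  t19: +10.7697
  t20: -1.4339
  t21: +3.8250
  t22: +1.5863
  t23: -4.1836
  t24: +0.4993
  t25: +0.8954
  t26: +11.8934
  t27: +7.4529
Σ = +105.3757 → |volume| = 105.38

Directed edges: 81 total; 9 unmatched, e.g. (2.07,-1.84,-0.61)→(-2.49,-4.13,-4.33) → open.


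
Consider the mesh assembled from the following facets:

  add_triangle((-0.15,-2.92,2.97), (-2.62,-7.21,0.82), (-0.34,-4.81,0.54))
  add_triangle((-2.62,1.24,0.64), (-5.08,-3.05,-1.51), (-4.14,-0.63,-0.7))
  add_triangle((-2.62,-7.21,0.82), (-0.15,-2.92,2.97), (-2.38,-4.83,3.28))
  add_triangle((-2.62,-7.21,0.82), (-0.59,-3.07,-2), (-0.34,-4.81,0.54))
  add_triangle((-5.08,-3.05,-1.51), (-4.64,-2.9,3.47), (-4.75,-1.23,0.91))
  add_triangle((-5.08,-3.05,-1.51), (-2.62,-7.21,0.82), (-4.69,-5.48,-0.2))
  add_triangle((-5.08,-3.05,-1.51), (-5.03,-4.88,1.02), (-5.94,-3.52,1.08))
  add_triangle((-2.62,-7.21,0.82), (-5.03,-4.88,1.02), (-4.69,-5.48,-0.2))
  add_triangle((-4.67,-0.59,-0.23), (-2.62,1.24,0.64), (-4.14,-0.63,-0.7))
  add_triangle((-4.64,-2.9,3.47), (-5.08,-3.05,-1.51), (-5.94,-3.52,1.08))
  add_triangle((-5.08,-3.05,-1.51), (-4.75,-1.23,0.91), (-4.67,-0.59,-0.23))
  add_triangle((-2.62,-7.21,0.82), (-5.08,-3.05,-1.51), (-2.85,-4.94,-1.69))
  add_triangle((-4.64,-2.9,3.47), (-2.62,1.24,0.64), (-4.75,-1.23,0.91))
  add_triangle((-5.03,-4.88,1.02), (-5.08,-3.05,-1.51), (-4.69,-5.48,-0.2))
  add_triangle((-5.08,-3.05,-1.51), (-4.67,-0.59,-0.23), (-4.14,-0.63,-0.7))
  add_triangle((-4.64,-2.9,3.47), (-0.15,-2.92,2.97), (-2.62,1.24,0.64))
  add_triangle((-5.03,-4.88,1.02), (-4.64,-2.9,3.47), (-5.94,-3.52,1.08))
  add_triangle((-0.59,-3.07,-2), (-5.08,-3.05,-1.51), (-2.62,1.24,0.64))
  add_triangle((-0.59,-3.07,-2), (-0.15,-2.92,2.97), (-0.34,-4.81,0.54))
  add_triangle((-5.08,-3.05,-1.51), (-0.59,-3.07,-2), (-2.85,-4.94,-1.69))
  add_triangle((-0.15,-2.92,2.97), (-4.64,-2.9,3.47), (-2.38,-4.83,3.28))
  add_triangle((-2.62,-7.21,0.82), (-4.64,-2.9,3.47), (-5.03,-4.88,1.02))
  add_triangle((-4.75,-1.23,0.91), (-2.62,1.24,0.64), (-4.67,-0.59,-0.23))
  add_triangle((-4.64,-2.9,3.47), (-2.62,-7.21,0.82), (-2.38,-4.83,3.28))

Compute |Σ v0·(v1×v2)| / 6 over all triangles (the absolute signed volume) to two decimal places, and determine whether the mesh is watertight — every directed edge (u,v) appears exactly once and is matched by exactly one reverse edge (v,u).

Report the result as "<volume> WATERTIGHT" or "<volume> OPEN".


88.11 OPEN

Per-triangle v0·(v1×v2)/6:
  t1: +4.4705
  t2: -0.9653
  t3: +4.9703
  t4: +3.9698
  t5: +6.8833
  t6: +2.0926
  t7: +4.5800
  t8: +4.7296
  t9: +0.5426
  t10: -0.4653
  t11: +2.7618
  t12: +8.3934
  t13: +4.1057
  t14: +3.7928
  t15: +0.8250
  t16: +3.4758
  t17: +4.9226
  t18: +1.0834
  t19: -0.6840
  t20: +3.0501
  t21: +4.1084
  t22: +10.2851
  t23: +1.7758
  t24: +9.4097
Σ = +88.1138 → |volume| = 88.11

Directed edges: 72 total; 6 unmatched, e.g. (-2.62,-7.21,0.82)→(-0.59,-3.07,-2) → open.
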